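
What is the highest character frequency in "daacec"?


Input: daacec
Character counts:
  'a': 2
  'c': 2
  'd': 1
  'e': 1
Maximum frequency: 2

2


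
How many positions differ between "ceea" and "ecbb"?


Comparing "ceea" and "ecbb" position by position:
  Position 0: 'c' vs 'e' => DIFFER
  Position 1: 'e' vs 'c' => DIFFER
  Position 2: 'e' vs 'b' => DIFFER
  Position 3: 'a' vs 'b' => DIFFER
Positions that differ: 4

4


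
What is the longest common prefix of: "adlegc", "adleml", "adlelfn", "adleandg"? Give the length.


Words: adlegc, adleml, adlelfn, adleandg
  Position 0: all 'a' => match
  Position 1: all 'd' => match
  Position 2: all 'l' => match
  Position 3: all 'e' => match
  Position 4: ('g', 'm', 'l', 'a') => mismatch, stop
LCP = "adle" (length 4)

4


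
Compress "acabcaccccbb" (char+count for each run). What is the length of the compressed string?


Input: acabcaccccbb
Runs:
  'a' x 1 => "a1"
  'c' x 1 => "c1"
  'a' x 1 => "a1"
  'b' x 1 => "b1"
  'c' x 1 => "c1"
  'a' x 1 => "a1"
  'c' x 4 => "c4"
  'b' x 2 => "b2"
Compressed: "a1c1a1b1c1a1c4b2"
Compressed length: 16

16


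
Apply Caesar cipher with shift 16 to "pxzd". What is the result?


Caesar cipher: shift "pxzd" by 16
  'p' (pos 15) + 16 = pos 5 = 'f'
  'x' (pos 23) + 16 = pos 13 = 'n'
  'z' (pos 25) + 16 = pos 15 = 'p'
  'd' (pos 3) + 16 = pos 19 = 't'
Result: fnpt

fnpt


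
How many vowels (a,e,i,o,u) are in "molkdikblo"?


Input: molkdikblo
Checking each character:
  'm' at position 0: consonant
  'o' at position 1: vowel (running total: 1)
  'l' at position 2: consonant
  'k' at position 3: consonant
  'd' at position 4: consonant
  'i' at position 5: vowel (running total: 2)
  'k' at position 6: consonant
  'b' at position 7: consonant
  'l' at position 8: consonant
  'o' at position 9: vowel (running total: 3)
Total vowels: 3

3


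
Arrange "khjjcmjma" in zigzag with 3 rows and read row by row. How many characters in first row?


Zigzag "khjjcmjma" into 3 rows:
Placing characters:
  'k' => row 0
  'h' => row 1
  'j' => row 2
  'j' => row 1
  'c' => row 0
  'm' => row 1
  'j' => row 2
  'm' => row 1
  'a' => row 0
Rows:
  Row 0: "kca"
  Row 1: "hjmm"
  Row 2: "jj"
First row length: 3

3


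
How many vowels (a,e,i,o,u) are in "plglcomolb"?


Input: plglcomolb
Checking each character:
  'p' at position 0: consonant
  'l' at position 1: consonant
  'g' at position 2: consonant
  'l' at position 3: consonant
  'c' at position 4: consonant
  'o' at position 5: vowel (running total: 1)
  'm' at position 6: consonant
  'o' at position 7: vowel (running total: 2)
  'l' at position 8: consonant
  'b' at position 9: consonant
Total vowels: 2

2


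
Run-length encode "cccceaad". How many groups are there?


Input: cccceaad
Scanning for consecutive runs:
  Group 1: 'c' x 4 (positions 0-3)
  Group 2: 'e' x 1 (positions 4-4)
  Group 3: 'a' x 2 (positions 5-6)
  Group 4: 'd' x 1 (positions 7-7)
Total groups: 4

4


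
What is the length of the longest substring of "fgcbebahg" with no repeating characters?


Input: "fgcbebahg"
Sliding window (track last position of each char):
  Position 0 ('f'): window [0,0] length 1 -- new best
  Position 1 ('g'): window [0,1] length 2 -- new best
  Position 2 ('c'): window [0,2] length 3 -- new best
  Position 3 ('b'): window [0,3] length 4 -- new best
  Position 4 ('e'): window [0,4] length 5 -- new best
  Position 5 ('b'): repeat (last at 3), move window start to 4
  Position 5 ('b'): window [4,5] length 2
  Position 6 ('a'): window [4,6] length 3
  Position 7 ('h'): window [4,7] length 4
  Position 8 ('g'): window [4,8] length 5
Longest substring with no repeats: "fgcbe" with length 5

5


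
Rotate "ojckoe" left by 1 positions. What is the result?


Input: "ojckoe", rotate left by 1
First 1 characters: "o"
Remaining characters: "jckoe"
Concatenate remaining + first: "jckoe" + "o" = "jckoeo"

jckoeo


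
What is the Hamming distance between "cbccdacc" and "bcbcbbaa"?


Comparing "cbccdacc" and "bcbcbbaa" position by position:
  Position 0: 'c' vs 'b' => differ
  Position 1: 'b' vs 'c' => differ
  Position 2: 'c' vs 'b' => differ
  Position 3: 'c' vs 'c' => same
  Position 4: 'd' vs 'b' => differ
  Position 5: 'a' vs 'b' => differ
  Position 6: 'c' vs 'a' => differ
  Position 7: 'c' vs 'a' => differ
Total differences (Hamming distance): 7

7


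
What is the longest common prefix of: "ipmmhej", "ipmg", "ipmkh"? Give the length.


Words: ipmmhej, ipmg, ipmkh
  Position 0: all 'i' => match
  Position 1: all 'p' => match
  Position 2: all 'm' => match
  Position 3: ('m', 'g', 'k') => mismatch, stop
LCP = "ipm" (length 3)

3


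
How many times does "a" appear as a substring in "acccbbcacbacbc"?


Searching for "a" in "acccbbcacbacbc"
Scanning each position:
  Position 0: "a" => MATCH
  Position 1: "c" => no
  Position 2: "c" => no
  Position 3: "c" => no
  Position 4: "b" => no
  Position 5: "b" => no
  Position 6: "c" => no
  Position 7: "a" => MATCH
  Position 8: "c" => no
  Position 9: "b" => no
  Position 10: "a" => MATCH
  Position 11: "c" => no
  Position 12: "b" => no
  Position 13: "c" => no
Total occurrences: 3

3


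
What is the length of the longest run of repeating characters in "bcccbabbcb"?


Input: "bcccbabbcb"
Scanning for longest run:
  Position 1 ('c'): new char, reset run to 1
  Position 2 ('c'): continues run of 'c', length=2
  Position 3 ('c'): continues run of 'c', length=3
  Position 4 ('b'): new char, reset run to 1
  Position 5 ('a'): new char, reset run to 1
  Position 6 ('b'): new char, reset run to 1
  Position 7 ('b'): continues run of 'b', length=2
  Position 8 ('c'): new char, reset run to 1
  Position 9 ('b'): new char, reset run to 1
Longest run: 'c' with length 3

3


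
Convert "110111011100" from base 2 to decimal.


Input: "110111011100" in base 2
Positional expansion:
  Digit '1' (value 1) x 2^11 = 2048
  Digit '1' (value 1) x 2^10 = 1024
  Digit '0' (value 0) x 2^9 = 0
  Digit '1' (value 1) x 2^8 = 256
  Digit '1' (value 1) x 2^7 = 128
  Digit '1' (value 1) x 2^6 = 64
  Digit '0' (value 0) x 2^5 = 0
  Digit '1' (value 1) x 2^4 = 16
  Digit '1' (value 1) x 2^3 = 8
  Digit '1' (value 1) x 2^2 = 4
  Digit '0' (value 0) x 2^1 = 0
  Digit '0' (value 0) x 2^0 = 0
Sum = 3548

3548


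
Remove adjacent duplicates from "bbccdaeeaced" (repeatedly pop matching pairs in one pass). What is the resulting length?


Input: bbccdaeeaced
Stack-based adjacent duplicate removal:
  Read 'b': push. Stack: b
  Read 'b': matches stack top 'b' => pop. Stack: (empty)
  Read 'c': push. Stack: c
  Read 'c': matches stack top 'c' => pop. Stack: (empty)
  Read 'd': push. Stack: d
  Read 'a': push. Stack: da
  Read 'e': push. Stack: dae
  Read 'e': matches stack top 'e' => pop. Stack: da
  Read 'a': matches stack top 'a' => pop. Stack: d
  Read 'c': push. Stack: dc
  Read 'e': push. Stack: dce
  Read 'd': push. Stack: dced
Final stack: "dced" (length 4)

4


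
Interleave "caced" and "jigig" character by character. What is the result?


Interleaving "caced" and "jigig":
  Position 0: 'c' from first, 'j' from second => "cj"
  Position 1: 'a' from first, 'i' from second => "ai"
  Position 2: 'c' from first, 'g' from second => "cg"
  Position 3: 'e' from first, 'i' from second => "ei"
  Position 4: 'd' from first, 'g' from second => "dg"
Result: cjaicgeidg

cjaicgeidg


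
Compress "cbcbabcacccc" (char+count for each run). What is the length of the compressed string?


Input: cbcbabcacccc
Runs:
  'c' x 1 => "c1"
  'b' x 1 => "b1"
  'c' x 1 => "c1"
  'b' x 1 => "b1"
  'a' x 1 => "a1"
  'b' x 1 => "b1"
  'c' x 1 => "c1"
  'a' x 1 => "a1"
  'c' x 4 => "c4"
Compressed: "c1b1c1b1a1b1c1a1c4"
Compressed length: 18

18


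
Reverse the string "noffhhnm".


Input: noffhhnm
Reading characters right to left:
  Position 7: 'm'
  Position 6: 'n'
  Position 5: 'h'
  Position 4: 'h'
  Position 3: 'f'
  Position 2: 'f'
  Position 1: 'o'
  Position 0: 'n'
Reversed: mnhhffon

mnhhffon


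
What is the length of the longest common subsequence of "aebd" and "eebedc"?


LCS of "aebd" and "eebedc"
DP table:
           e    e    b    e    d    c
      0    0    0    0    0    0    0
  a   0    0    0    0    0    0    0
  e   0    1    1    1    1    1    1
  b   0    1    1    2    2    2    2
  d   0    1    1    2    2    3    3
LCS length = dp[4][6] = 3

3


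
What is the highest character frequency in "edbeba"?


Input: edbeba
Character counts:
  'a': 1
  'b': 2
  'd': 1
  'e': 2
Maximum frequency: 2

2


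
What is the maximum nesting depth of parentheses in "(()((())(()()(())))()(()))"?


Input: "(()((())(()()(())))()(()))"
Tracking depth:
  Position 0 '(': depth becomes 1
  Position 1 '(': depth becomes 2
  Position 2 ')': depth becomes 1
  Position 3 '(': depth becomes 2
  Position 4 '(': depth becomes 3
  Position 5 '(': depth becomes 4
  Position 6 ')': depth becomes 3
  Position 7 ')': depth becomes 2
  Position 8 '(': depth becomes 3
  Position 9 '(': depth becomes 4
  Position 10 ')': depth becomes 3
  Position 11 '(': depth becomes 4
  Position 12 ')': depth becomes 3
  Position 13 '(': depth becomes 4
  Position 14 '(': depth becomes 5
  Position 15 ')': depth becomes 4
  Position 16 ')': depth becomes 3
  Position 17 ')': depth becomes 2
  Position 18 ')': depth becomes 1
  Position 19 '(': depth becomes 2
  Position 20 ')': depth becomes 1
  Position 21 '(': depth becomes 2
  Position 22 '(': depth becomes 3
  Position 23 ')': depth becomes 2
  Position 24 ')': depth becomes 1
  Position 25 ')': depth becomes 0
Maximum depth reached: 5

5


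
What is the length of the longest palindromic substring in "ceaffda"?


Input: "ceaffda"
Checking substrings for palindromes:
  [3:5] "ff" (len 2) => palindrome
Longest palindromic substring: "ff" with length 2

2


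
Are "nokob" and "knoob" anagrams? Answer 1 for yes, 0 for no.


Strings: "nokob", "knoob"
Sorted first:  bknoo
Sorted second: bknoo
Sorted forms match => anagrams

1


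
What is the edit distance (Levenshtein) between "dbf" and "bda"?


Computing edit distance: "dbf" -> "bda"
DP table:
           b    d    a
      0    1    2    3
  d   1    1    1    2
  b   2    1    2    2
  f   3    2    2    3
Edit distance = dp[3][3] = 3

3


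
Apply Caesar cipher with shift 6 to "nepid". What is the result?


Caesar cipher: shift "nepid" by 6
  'n' (pos 13) + 6 = pos 19 = 't'
  'e' (pos 4) + 6 = pos 10 = 'k'
  'p' (pos 15) + 6 = pos 21 = 'v'
  'i' (pos 8) + 6 = pos 14 = 'o'
  'd' (pos 3) + 6 = pos 9 = 'j'
Result: tkvoj

tkvoj


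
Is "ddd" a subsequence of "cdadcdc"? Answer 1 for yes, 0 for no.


Check if "ddd" is a subsequence of "cdadcdc"
Greedy scan:
  Position 0 ('c'): no match needed
  Position 1 ('d'): matches sub[0] = 'd'
  Position 2 ('a'): no match needed
  Position 3 ('d'): matches sub[1] = 'd'
  Position 4 ('c'): no match needed
  Position 5 ('d'): matches sub[2] = 'd'
  Position 6 ('c'): no match needed
All 3 characters matched => is a subsequence

1


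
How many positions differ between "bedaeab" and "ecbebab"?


Comparing "bedaeab" and "ecbebab" position by position:
  Position 0: 'b' vs 'e' => DIFFER
  Position 1: 'e' vs 'c' => DIFFER
  Position 2: 'd' vs 'b' => DIFFER
  Position 3: 'a' vs 'e' => DIFFER
  Position 4: 'e' vs 'b' => DIFFER
  Position 5: 'a' vs 'a' => same
  Position 6: 'b' vs 'b' => same
Positions that differ: 5

5


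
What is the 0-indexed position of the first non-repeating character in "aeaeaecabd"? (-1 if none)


Input: aeaeaecabd
Character frequencies:
  'a': 4
  'b': 1
  'c': 1
  'd': 1
  'e': 3
Scanning left to right for freq == 1:
  Position 0 ('a'): freq=4, skip
  Position 1 ('e'): freq=3, skip
  Position 2 ('a'): freq=4, skip
  Position 3 ('e'): freq=3, skip
  Position 4 ('a'): freq=4, skip
  Position 5 ('e'): freq=3, skip
  Position 6 ('c'): unique! => answer = 6

6


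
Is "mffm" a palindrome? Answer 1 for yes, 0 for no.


Input: mffm
Reversed: mffm
  Compare pos 0 ('m') with pos 3 ('m'): match
  Compare pos 1 ('f') with pos 2 ('f'): match
Result: palindrome

1


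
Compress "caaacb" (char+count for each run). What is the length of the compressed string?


Input: caaacb
Runs:
  'c' x 1 => "c1"
  'a' x 3 => "a3"
  'c' x 1 => "c1"
  'b' x 1 => "b1"
Compressed: "c1a3c1b1"
Compressed length: 8

8


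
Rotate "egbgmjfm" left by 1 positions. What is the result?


Input: "egbgmjfm", rotate left by 1
First 1 characters: "e"
Remaining characters: "gbgmjfm"
Concatenate remaining + first: "gbgmjfm" + "e" = "gbgmjfme"

gbgmjfme


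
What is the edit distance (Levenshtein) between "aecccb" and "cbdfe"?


Computing edit distance: "aecccb" -> "cbdfe"
DP table:
           c    b    d    f    e
      0    1    2    3    4    5
  a   1    1    2    3    4    5
  e   2    2    2    3    4    4
  c   3    2    3    3    4    5
  c   4    3    3    4    4    5
  c   5    4    4    4    5    5
  b   6    5    4    5    5    6
Edit distance = dp[6][5] = 6

6


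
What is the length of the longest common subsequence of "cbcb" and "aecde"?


LCS of "cbcb" and "aecde"
DP table:
           a    e    c    d    e
      0    0    0    0    0    0
  c   0    0    0    1    1    1
  b   0    0    0    1    1    1
  c   0    0    0    1    1    1
  b   0    0    0    1    1    1
LCS length = dp[4][5] = 1

1


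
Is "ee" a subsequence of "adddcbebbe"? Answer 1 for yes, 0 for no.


Check if "ee" is a subsequence of "adddcbebbe"
Greedy scan:
  Position 0 ('a'): no match needed
  Position 1 ('d'): no match needed
  Position 2 ('d'): no match needed
  Position 3 ('d'): no match needed
  Position 4 ('c'): no match needed
  Position 5 ('b'): no match needed
  Position 6 ('e'): matches sub[0] = 'e'
  Position 7 ('b'): no match needed
  Position 8 ('b'): no match needed
  Position 9 ('e'): matches sub[1] = 'e'
All 2 characters matched => is a subsequence

1


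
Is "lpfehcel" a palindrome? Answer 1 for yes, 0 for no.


Input: lpfehcel
Reversed: lechefpl
  Compare pos 0 ('l') with pos 7 ('l'): match
  Compare pos 1 ('p') with pos 6 ('e'): MISMATCH
  Compare pos 2 ('f') with pos 5 ('c'): MISMATCH
  Compare pos 3 ('e') with pos 4 ('h'): MISMATCH
Result: not a palindrome

0


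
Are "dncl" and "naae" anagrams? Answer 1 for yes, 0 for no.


Strings: "dncl", "naae"
Sorted first:  cdln
Sorted second: aaen
Differ at position 0: 'c' vs 'a' => not anagrams

0


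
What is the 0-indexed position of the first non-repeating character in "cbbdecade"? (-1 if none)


Input: cbbdecade
Character frequencies:
  'a': 1
  'b': 2
  'c': 2
  'd': 2
  'e': 2
Scanning left to right for freq == 1:
  Position 0 ('c'): freq=2, skip
  Position 1 ('b'): freq=2, skip
  Position 2 ('b'): freq=2, skip
  Position 3 ('d'): freq=2, skip
  Position 4 ('e'): freq=2, skip
  Position 5 ('c'): freq=2, skip
  Position 6 ('a'): unique! => answer = 6

6


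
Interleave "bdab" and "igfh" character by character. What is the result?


Interleaving "bdab" and "igfh":
  Position 0: 'b' from first, 'i' from second => "bi"
  Position 1: 'd' from first, 'g' from second => "dg"
  Position 2: 'a' from first, 'f' from second => "af"
  Position 3: 'b' from first, 'h' from second => "bh"
Result: bidgafbh

bidgafbh


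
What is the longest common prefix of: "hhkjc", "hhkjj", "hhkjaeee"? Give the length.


Words: hhkjc, hhkjj, hhkjaeee
  Position 0: all 'h' => match
  Position 1: all 'h' => match
  Position 2: all 'k' => match
  Position 3: all 'j' => match
  Position 4: ('c', 'j', 'a') => mismatch, stop
LCP = "hhkj" (length 4)

4


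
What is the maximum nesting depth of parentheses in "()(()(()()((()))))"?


Input: "()(()(()()((()))))"
Tracking depth:
  Position 0 '(': depth becomes 1
  Position 1 ')': depth becomes 0
  Position 2 '(': depth becomes 1
  Position 3 '(': depth becomes 2
  Position 4 ')': depth becomes 1
  Position 5 '(': depth becomes 2
  Position 6 '(': depth becomes 3
  Position 7 ')': depth becomes 2
  Position 8 '(': depth becomes 3
  Position 9 ')': depth becomes 2
  Position 10 '(': depth becomes 3
  Position 11 '(': depth becomes 4
  Position 12 '(': depth becomes 5
  Position 13 ')': depth becomes 4
  Position 14 ')': depth becomes 3
  Position 15 ')': depth becomes 2
  Position 16 ')': depth becomes 1
  Position 17 ')': depth becomes 0
Maximum depth reached: 5

5


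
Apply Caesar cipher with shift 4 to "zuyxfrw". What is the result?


Caesar cipher: shift "zuyxfrw" by 4
  'z' (pos 25) + 4 = pos 3 = 'd'
  'u' (pos 20) + 4 = pos 24 = 'y'
  'y' (pos 24) + 4 = pos 2 = 'c'
  'x' (pos 23) + 4 = pos 1 = 'b'
  'f' (pos 5) + 4 = pos 9 = 'j'
  'r' (pos 17) + 4 = pos 21 = 'v'
  'w' (pos 22) + 4 = pos 0 = 'a'
Result: dycbjva

dycbjva


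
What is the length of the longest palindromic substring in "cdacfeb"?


Input: "cdacfeb"
Checking substrings for palindromes:
  No multi-char palindromic substrings found
Longest palindromic substring: "c" with length 1

1


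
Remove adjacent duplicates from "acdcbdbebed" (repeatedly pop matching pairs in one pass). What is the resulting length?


Input: acdcbdbebed
Stack-based adjacent duplicate removal:
  Read 'a': push. Stack: a
  Read 'c': push. Stack: ac
  Read 'd': push. Stack: acd
  Read 'c': push. Stack: acdc
  Read 'b': push. Stack: acdcb
  Read 'd': push. Stack: acdcbd
  Read 'b': push. Stack: acdcbdb
  Read 'e': push. Stack: acdcbdbe
  Read 'b': push. Stack: acdcbdbeb
  Read 'e': push. Stack: acdcbdbebe
  Read 'd': push. Stack: acdcbdbebed
Final stack: "acdcbdbebed" (length 11)

11


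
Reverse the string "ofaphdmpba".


Input: ofaphdmpba
Reading characters right to left:
  Position 9: 'a'
  Position 8: 'b'
  Position 7: 'p'
  Position 6: 'm'
  Position 5: 'd'
  Position 4: 'h'
  Position 3: 'p'
  Position 2: 'a'
  Position 1: 'f'
  Position 0: 'o'
Reversed: abpmdhpafo

abpmdhpafo


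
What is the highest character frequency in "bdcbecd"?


Input: bdcbecd
Character counts:
  'b': 2
  'c': 2
  'd': 2
  'e': 1
Maximum frequency: 2

2


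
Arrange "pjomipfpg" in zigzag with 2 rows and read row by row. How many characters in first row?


Zigzag "pjomipfpg" into 2 rows:
Placing characters:
  'p' => row 0
  'j' => row 1
  'o' => row 0
  'm' => row 1
  'i' => row 0
  'p' => row 1
  'f' => row 0
  'p' => row 1
  'g' => row 0
Rows:
  Row 0: "poifg"
  Row 1: "jmpp"
First row length: 5

5


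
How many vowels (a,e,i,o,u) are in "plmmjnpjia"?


Input: plmmjnpjia
Checking each character:
  'p' at position 0: consonant
  'l' at position 1: consonant
  'm' at position 2: consonant
  'm' at position 3: consonant
  'j' at position 4: consonant
  'n' at position 5: consonant
  'p' at position 6: consonant
  'j' at position 7: consonant
  'i' at position 8: vowel (running total: 1)
  'a' at position 9: vowel (running total: 2)
Total vowels: 2

2


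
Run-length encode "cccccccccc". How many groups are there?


Input: cccccccccc
Scanning for consecutive runs:
  Group 1: 'c' x 10 (positions 0-9)
Total groups: 1

1


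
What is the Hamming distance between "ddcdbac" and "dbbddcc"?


Comparing "ddcdbac" and "dbbddcc" position by position:
  Position 0: 'd' vs 'd' => same
  Position 1: 'd' vs 'b' => differ
  Position 2: 'c' vs 'b' => differ
  Position 3: 'd' vs 'd' => same
  Position 4: 'b' vs 'd' => differ
  Position 5: 'a' vs 'c' => differ
  Position 6: 'c' vs 'c' => same
Total differences (Hamming distance): 4

4


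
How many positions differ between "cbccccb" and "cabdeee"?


Comparing "cbccccb" and "cabdeee" position by position:
  Position 0: 'c' vs 'c' => same
  Position 1: 'b' vs 'a' => DIFFER
  Position 2: 'c' vs 'b' => DIFFER
  Position 3: 'c' vs 'd' => DIFFER
  Position 4: 'c' vs 'e' => DIFFER
  Position 5: 'c' vs 'e' => DIFFER
  Position 6: 'b' vs 'e' => DIFFER
Positions that differ: 6

6


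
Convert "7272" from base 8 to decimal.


Input: "7272" in base 8
Positional expansion:
  Digit '7' (value 7) x 8^3 = 3584
  Digit '2' (value 2) x 8^2 = 128
  Digit '7' (value 7) x 8^1 = 56
  Digit '2' (value 2) x 8^0 = 2
Sum = 3770

3770


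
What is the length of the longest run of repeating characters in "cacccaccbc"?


Input: "cacccaccbc"
Scanning for longest run:
  Position 1 ('a'): new char, reset run to 1
  Position 2 ('c'): new char, reset run to 1
  Position 3 ('c'): continues run of 'c', length=2
  Position 4 ('c'): continues run of 'c', length=3
  Position 5 ('a'): new char, reset run to 1
  Position 6 ('c'): new char, reset run to 1
  Position 7 ('c'): continues run of 'c', length=2
  Position 8 ('b'): new char, reset run to 1
  Position 9 ('c'): new char, reset run to 1
Longest run: 'c' with length 3

3


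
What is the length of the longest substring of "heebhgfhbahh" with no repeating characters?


Input: "heebhgfhbahh"
Sliding window (track last position of each char):
  Position 0 ('h'): window [0,0] length 1 -- new best
  Position 1 ('e'): window [0,1] length 2 -- new best
  Position 2 ('e'): repeat (last at 1), move window start to 2
  Position 2 ('e'): window [2,2] length 1
  Position 3 ('b'): window [2,3] length 2
  Position 4 ('h'): window [2,4] length 3 -- new best
  Position 5 ('g'): window [2,5] length 4 -- new best
  Position 6 ('f'): window [2,6] length 5 -- new best
  Position 7 ('h'): repeat (last at 4), move window start to 5
  Position 7 ('h'): window [5,7] length 3
  Position 8 ('b'): window [5,8] length 4
  Position 9 ('a'): window [5,9] length 5
  Position 10 ('h'): repeat (last at 7), move window start to 8
  Position 10 ('h'): window [8,10] length 3
  Position 11 ('h'): repeat (last at 10), move window start to 11
  Position 11 ('h'): window [11,11] length 1
Longest substring with no repeats: "ebhgf" with length 5

5


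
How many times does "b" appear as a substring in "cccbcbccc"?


Searching for "b" in "cccbcbccc"
Scanning each position:
  Position 0: "c" => no
  Position 1: "c" => no
  Position 2: "c" => no
  Position 3: "b" => MATCH
  Position 4: "c" => no
  Position 5: "b" => MATCH
  Position 6: "c" => no
  Position 7: "c" => no
  Position 8: "c" => no
Total occurrences: 2

2


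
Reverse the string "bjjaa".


Input: bjjaa
Reading characters right to left:
  Position 4: 'a'
  Position 3: 'a'
  Position 2: 'j'
  Position 1: 'j'
  Position 0: 'b'
Reversed: aajjb

aajjb


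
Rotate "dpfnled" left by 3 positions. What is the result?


Input: "dpfnled", rotate left by 3
First 3 characters: "dpf"
Remaining characters: "nled"
Concatenate remaining + first: "nled" + "dpf" = "nleddpf"

nleddpf


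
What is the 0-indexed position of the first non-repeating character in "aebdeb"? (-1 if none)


Input: aebdeb
Character frequencies:
  'a': 1
  'b': 2
  'd': 1
  'e': 2
Scanning left to right for freq == 1:
  Position 0 ('a'): unique! => answer = 0

0


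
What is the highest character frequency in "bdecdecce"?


Input: bdecdecce
Character counts:
  'b': 1
  'c': 3
  'd': 2
  'e': 3
Maximum frequency: 3

3


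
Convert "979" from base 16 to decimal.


Input: "979" in base 16
Positional expansion:
  Digit '9' (value 9) x 16^2 = 2304
  Digit '7' (value 7) x 16^1 = 112
  Digit '9' (value 9) x 16^0 = 9
Sum = 2425

2425


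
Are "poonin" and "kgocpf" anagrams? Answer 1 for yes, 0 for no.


Strings: "poonin", "kgocpf"
Sorted first:  innoop
Sorted second: cfgkop
Differ at position 0: 'i' vs 'c' => not anagrams

0


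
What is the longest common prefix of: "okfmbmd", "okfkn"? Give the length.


Words: okfmbmd, okfkn
  Position 0: all 'o' => match
  Position 1: all 'k' => match
  Position 2: all 'f' => match
  Position 3: ('m', 'k') => mismatch, stop
LCP = "okf" (length 3)

3


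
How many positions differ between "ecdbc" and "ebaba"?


Comparing "ecdbc" and "ebaba" position by position:
  Position 0: 'e' vs 'e' => same
  Position 1: 'c' vs 'b' => DIFFER
  Position 2: 'd' vs 'a' => DIFFER
  Position 3: 'b' vs 'b' => same
  Position 4: 'c' vs 'a' => DIFFER
Positions that differ: 3

3


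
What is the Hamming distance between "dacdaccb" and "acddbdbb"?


Comparing "dacdaccb" and "acddbdbb" position by position:
  Position 0: 'd' vs 'a' => differ
  Position 1: 'a' vs 'c' => differ
  Position 2: 'c' vs 'd' => differ
  Position 3: 'd' vs 'd' => same
  Position 4: 'a' vs 'b' => differ
  Position 5: 'c' vs 'd' => differ
  Position 6: 'c' vs 'b' => differ
  Position 7: 'b' vs 'b' => same
Total differences (Hamming distance): 6

6


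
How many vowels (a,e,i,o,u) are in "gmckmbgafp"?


Input: gmckmbgafp
Checking each character:
  'g' at position 0: consonant
  'm' at position 1: consonant
  'c' at position 2: consonant
  'k' at position 3: consonant
  'm' at position 4: consonant
  'b' at position 5: consonant
  'g' at position 6: consonant
  'a' at position 7: vowel (running total: 1)
  'f' at position 8: consonant
  'p' at position 9: consonant
Total vowels: 1

1


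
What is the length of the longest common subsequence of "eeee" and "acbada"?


LCS of "eeee" and "acbada"
DP table:
           a    c    b    a    d    a
      0    0    0    0    0    0    0
  e   0    0    0    0    0    0    0
  e   0    0    0    0    0    0    0
  e   0    0    0    0    0    0    0
  e   0    0    0    0    0    0    0
LCS length = dp[4][6] = 0

0


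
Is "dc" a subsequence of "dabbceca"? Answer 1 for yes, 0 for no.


Check if "dc" is a subsequence of "dabbceca"
Greedy scan:
  Position 0 ('d'): matches sub[0] = 'd'
  Position 1 ('a'): no match needed
  Position 2 ('b'): no match needed
  Position 3 ('b'): no match needed
  Position 4 ('c'): matches sub[1] = 'c'
  Position 5 ('e'): no match needed
  Position 6 ('c'): no match needed
  Position 7 ('a'): no match needed
All 2 characters matched => is a subsequence

1


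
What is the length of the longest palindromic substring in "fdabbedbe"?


Input: "fdabbedbe"
Checking substrings for palindromes:
  [3:5] "bb" (len 2) => palindrome
Longest palindromic substring: "bb" with length 2

2


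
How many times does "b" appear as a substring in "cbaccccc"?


Searching for "b" in "cbaccccc"
Scanning each position:
  Position 0: "c" => no
  Position 1: "b" => MATCH
  Position 2: "a" => no
  Position 3: "c" => no
  Position 4: "c" => no
  Position 5: "c" => no
  Position 6: "c" => no
  Position 7: "c" => no
Total occurrences: 1

1


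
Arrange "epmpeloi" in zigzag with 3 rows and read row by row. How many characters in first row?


Zigzag "epmpeloi" into 3 rows:
Placing characters:
  'e' => row 0
  'p' => row 1
  'm' => row 2
  'p' => row 1
  'e' => row 0
  'l' => row 1
  'o' => row 2
  'i' => row 1
Rows:
  Row 0: "ee"
  Row 1: "ppli"
  Row 2: "mo"
First row length: 2

2


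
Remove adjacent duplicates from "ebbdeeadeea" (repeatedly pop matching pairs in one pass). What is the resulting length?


Input: ebbdeeadeea
Stack-based adjacent duplicate removal:
  Read 'e': push. Stack: e
  Read 'b': push. Stack: eb
  Read 'b': matches stack top 'b' => pop. Stack: e
  Read 'd': push. Stack: ed
  Read 'e': push. Stack: ede
  Read 'e': matches stack top 'e' => pop. Stack: ed
  Read 'a': push. Stack: eda
  Read 'd': push. Stack: edad
  Read 'e': push. Stack: edade
  Read 'e': matches stack top 'e' => pop. Stack: edad
  Read 'a': push. Stack: edada
Final stack: "edada" (length 5)

5


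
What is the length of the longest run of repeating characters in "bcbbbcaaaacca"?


Input: "bcbbbcaaaacca"
Scanning for longest run:
  Position 1 ('c'): new char, reset run to 1
  Position 2 ('b'): new char, reset run to 1
  Position 3 ('b'): continues run of 'b', length=2
  Position 4 ('b'): continues run of 'b', length=3
  Position 5 ('c'): new char, reset run to 1
  Position 6 ('a'): new char, reset run to 1
  Position 7 ('a'): continues run of 'a', length=2
  Position 8 ('a'): continues run of 'a', length=3
  Position 9 ('a'): continues run of 'a', length=4
  Position 10 ('c'): new char, reset run to 1
  Position 11 ('c'): continues run of 'c', length=2
  Position 12 ('a'): new char, reset run to 1
Longest run: 'a' with length 4

4


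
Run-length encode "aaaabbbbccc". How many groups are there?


Input: aaaabbbbccc
Scanning for consecutive runs:
  Group 1: 'a' x 4 (positions 0-3)
  Group 2: 'b' x 4 (positions 4-7)
  Group 3: 'c' x 3 (positions 8-10)
Total groups: 3

3


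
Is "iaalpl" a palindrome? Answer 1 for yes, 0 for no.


Input: iaalpl
Reversed: lplaai
  Compare pos 0 ('i') with pos 5 ('l'): MISMATCH
  Compare pos 1 ('a') with pos 4 ('p'): MISMATCH
  Compare pos 2 ('a') with pos 3 ('l'): MISMATCH
Result: not a palindrome

0


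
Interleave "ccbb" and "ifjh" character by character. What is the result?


Interleaving "ccbb" and "ifjh":
  Position 0: 'c' from first, 'i' from second => "ci"
  Position 1: 'c' from first, 'f' from second => "cf"
  Position 2: 'b' from first, 'j' from second => "bj"
  Position 3: 'b' from first, 'h' from second => "bh"
Result: cicfbjbh

cicfbjbh


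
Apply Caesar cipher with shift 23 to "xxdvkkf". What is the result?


Caesar cipher: shift "xxdvkkf" by 23
  'x' (pos 23) + 23 = pos 20 = 'u'
  'x' (pos 23) + 23 = pos 20 = 'u'
  'd' (pos 3) + 23 = pos 0 = 'a'
  'v' (pos 21) + 23 = pos 18 = 's'
  'k' (pos 10) + 23 = pos 7 = 'h'
  'k' (pos 10) + 23 = pos 7 = 'h'
  'f' (pos 5) + 23 = pos 2 = 'c'
Result: uuashhc

uuashhc


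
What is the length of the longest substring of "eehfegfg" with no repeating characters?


Input: "eehfegfg"
Sliding window (track last position of each char):
  Position 0 ('e'): window [0,0] length 1 -- new best
  Position 1 ('e'): repeat (last at 0), move window start to 1
  Position 1 ('e'): window [1,1] length 1
  Position 2 ('h'): window [1,2] length 2 -- new best
  Position 3 ('f'): window [1,3] length 3 -- new best
  Position 4 ('e'): repeat (last at 1), move window start to 2
  Position 4 ('e'): window [2,4] length 3
  Position 5 ('g'): window [2,5] length 4 -- new best
  Position 6 ('f'): repeat (last at 3), move window start to 4
  Position 6 ('f'): window [4,6] length 3
  Position 7 ('g'): repeat (last at 5), move window start to 6
  Position 7 ('g'): window [6,7] length 2
Longest substring with no repeats: "hfeg" with length 4

4


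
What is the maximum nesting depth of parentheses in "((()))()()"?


Input: "((()))()()"
Tracking depth:
  Position 0 '(': depth becomes 1
  Position 1 '(': depth becomes 2
  Position 2 '(': depth becomes 3
  Position 3 ')': depth becomes 2
  Position 4 ')': depth becomes 1
  Position 5 ')': depth becomes 0
  Position 6 '(': depth becomes 1
  Position 7 ')': depth becomes 0
  Position 8 '(': depth becomes 1
  Position 9 ')': depth becomes 0
Maximum depth reached: 3

3


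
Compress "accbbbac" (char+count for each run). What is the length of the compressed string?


Input: accbbbac
Runs:
  'a' x 1 => "a1"
  'c' x 2 => "c2"
  'b' x 3 => "b3"
  'a' x 1 => "a1"
  'c' x 1 => "c1"
Compressed: "a1c2b3a1c1"
Compressed length: 10

10


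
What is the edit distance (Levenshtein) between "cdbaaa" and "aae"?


Computing edit distance: "cdbaaa" -> "aae"
DP table:
           a    a    e
      0    1    2    3
  c   1    1    2    3
  d   2    2    2    3
  b   3    3    3    3
  a   4    3    3    4
  a   5    4    3    4
  a   6    5    4    4
Edit distance = dp[6][3] = 4

4


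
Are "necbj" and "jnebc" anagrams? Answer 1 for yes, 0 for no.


Strings: "necbj", "jnebc"
Sorted first:  bcejn
Sorted second: bcejn
Sorted forms match => anagrams

1


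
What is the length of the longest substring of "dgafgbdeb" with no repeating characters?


Input: "dgafgbdeb"
Sliding window (track last position of each char):
  Position 0 ('d'): window [0,0] length 1 -- new best
  Position 1 ('g'): window [0,1] length 2 -- new best
  Position 2 ('a'): window [0,2] length 3 -- new best
  Position 3 ('f'): window [0,3] length 4 -- new best
  Position 4 ('g'): repeat (last at 1), move window start to 2
  Position 4 ('g'): window [2,4] length 3
  Position 5 ('b'): window [2,5] length 4
  Position 6 ('d'): window [2,6] length 5 -- new best
  Position 7 ('e'): window [2,7] length 6 -- new best
  Position 8 ('b'): repeat (last at 5), move window start to 6
  Position 8 ('b'): window [6,8] length 3
Longest substring with no repeats: "afgbde" with length 6

6


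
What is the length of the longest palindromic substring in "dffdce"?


Input: "dffdce"
Checking substrings for palindromes:
  [0:4] "dffd" (len 4) => palindrome
  [1:3] "ff" (len 2) => palindrome
Longest palindromic substring: "dffd" with length 4

4


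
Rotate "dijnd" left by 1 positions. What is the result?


Input: "dijnd", rotate left by 1
First 1 characters: "d"
Remaining characters: "ijnd"
Concatenate remaining + first: "ijnd" + "d" = "ijndd"

ijndd


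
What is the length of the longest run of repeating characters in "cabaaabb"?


Input: "cabaaabb"
Scanning for longest run:
  Position 1 ('a'): new char, reset run to 1
  Position 2 ('b'): new char, reset run to 1
  Position 3 ('a'): new char, reset run to 1
  Position 4 ('a'): continues run of 'a', length=2
  Position 5 ('a'): continues run of 'a', length=3
  Position 6 ('b'): new char, reset run to 1
  Position 7 ('b'): continues run of 'b', length=2
Longest run: 'a' with length 3

3


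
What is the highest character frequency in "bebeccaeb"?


Input: bebeccaeb
Character counts:
  'a': 1
  'b': 3
  'c': 2
  'e': 3
Maximum frequency: 3

3


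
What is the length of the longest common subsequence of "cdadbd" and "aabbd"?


LCS of "cdadbd" and "aabbd"
DP table:
           a    a    b    b    d
      0    0    0    0    0    0
  c   0    0    0    0    0    0
  d   0    0    0    0    0    1
  a   0    1    1    1    1    1
  d   0    1    1    1    1    2
  b   0    1    1    2    2    2
  d   0    1    1    2    2    3
LCS length = dp[6][5] = 3

3


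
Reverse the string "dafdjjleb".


Input: dafdjjleb
Reading characters right to left:
  Position 8: 'b'
  Position 7: 'e'
  Position 6: 'l'
  Position 5: 'j'
  Position 4: 'j'
  Position 3: 'd'
  Position 2: 'f'
  Position 1: 'a'
  Position 0: 'd'
Reversed: beljjdfad

beljjdfad


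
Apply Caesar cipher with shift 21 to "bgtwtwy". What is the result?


Caesar cipher: shift "bgtwtwy" by 21
  'b' (pos 1) + 21 = pos 22 = 'w'
  'g' (pos 6) + 21 = pos 1 = 'b'
  't' (pos 19) + 21 = pos 14 = 'o'
  'w' (pos 22) + 21 = pos 17 = 'r'
  't' (pos 19) + 21 = pos 14 = 'o'
  'w' (pos 22) + 21 = pos 17 = 'r'
  'y' (pos 24) + 21 = pos 19 = 't'
Result: wborort

wborort


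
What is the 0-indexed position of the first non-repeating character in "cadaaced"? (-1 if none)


Input: cadaaced
Character frequencies:
  'a': 3
  'c': 2
  'd': 2
  'e': 1
Scanning left to right for freq == 1:
  Position 0 ('c'): freq=2, skip
  Position 1 ('a'): freq=3, skip
  Position 2 ('d'): freq=2, skip
  Position 3 ('a'): freq=3, skip
  Position 4 ('a'): freq=3, skip
  Position 5 ('c'): freq=2, skip
  Position 6 ('e'): unique! => answer = 6

6


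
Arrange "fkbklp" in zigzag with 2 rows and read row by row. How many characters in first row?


Zigzag "fkbklp" into 2 rows:
Placing characters:
  'f' => row 0
  'k' => row 1
  'b' => row 0
  'k' => row 1
  'l' => row 0
  'p' => row 1
Rows:
  Row 0: "fbl"
  Row 1: "kkp"
First row length: 3

3


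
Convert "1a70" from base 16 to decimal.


Input: "1a70" in base 16
Positional expansion:
  Digit '1' (value 1) x 16^3 = 4096
  Digit 'a' (value 10) x 16^2 = 2560
  Digit '7' (value 7) x 16^1 = 112
  Digit '0' (value 0) x 16^0 = 0
Sum = 6768

6768


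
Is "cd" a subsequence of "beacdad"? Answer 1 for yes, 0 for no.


Check if "cd" is a subsequence of "beacdad"
Greedy scan:
  Position 0 ('b'): no match needed
  Position 1 ('e'): no match needed
  Position 2 ('a'): no match needed
  Position 3 ('c'): matches sub[0] = 'c'
  Position 4 ('d'): matches sub[1] = 'd'
  Position 5 ('a'): no match needed
  Position 6 ('d'): no match needed
All 2 characters matched => is a subsequence

1


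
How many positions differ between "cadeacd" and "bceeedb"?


Comparing "cadeacd" and "bceeedb" position by position:
  Position 0: 'c' vs 'b' => DIFFER
  Position 1: 'a' vs 'c' => DIFFER
  Position 2: 'd' vs 'e' => DIFFER
  Position 3: 'e' vs 'e' => same
  Position 4: 'a' vs 'e' => DIFFER
  Position 5: 'c' vs 'd' => DIFFER
  Position 6: 'd' vs 'b' => DIFFER
Positions that differ: 6

6


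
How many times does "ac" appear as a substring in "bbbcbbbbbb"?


Searching for "ac" in "bbbcbbbbbb"
Scanning each position:
  Position 0: "bb" => no
  Position 1: "bb" => no
  Position 2: "bc" => no
  Position 3: "cb" => no
  Position 4: "bb" => no
  Position 5: "bb" => no
  Position 6: "bb" => no
  Position 7: "bb" => no
  Position 8: "bb" => no
Total occurrences: 0

0


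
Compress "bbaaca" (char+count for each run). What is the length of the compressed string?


Input: bbaaca
Runs:
  'b' x 2 => "b2"
  'a' x 2 => "a2"
  'c' x 1 => "c1"
  'a' x 1 => "a1"
Compressed: "b2a2c1a1"
Compressed length: 8

8


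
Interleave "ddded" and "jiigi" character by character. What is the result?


Interleaving "ddded" and "jiigi":
  Position 0: 'd' from first, 'j' from second => "dj"
  Position 1: 'd' from first, 'i' from second => "di"
  Position 2: 'd' from first, 'i' from second => "di"
  Position 3: 'e' from first, 'g' from second => "eg"
  Position 4: 'd' from first, 'i' from second => "di"
Result: djdidiegdi

djdidiegdi


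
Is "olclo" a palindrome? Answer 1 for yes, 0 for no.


Input: olclo
Reversed: olclo
  Compare pos 0 ('o') with pos 4 ('o'): match
  Compare pos 1 ('l') with pos 3 ('l'): match
Result: palindrome

1


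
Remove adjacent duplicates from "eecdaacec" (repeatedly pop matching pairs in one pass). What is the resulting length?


Input: eecdaacec
Stack-based adjacent duplicate removal:
  Read 'e': push. Stack: e
  Read 'e': matches stack top 'e' => pop. Stack: (empty)
  Read 'c': push. Stack: c
  Read 'd': push. Stack: cd
  Read 'a': push. Stack: cda
  Read 'a': matches stack top 'a' => pop. Stack: cd
  Read 'c': push. Stack: cdc
  Read 'e': push. Stack: cdce
  Read 'c': push. Stack: cdcec
Final stack: "cdcec" (length 5)

5


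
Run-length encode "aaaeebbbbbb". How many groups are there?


Input: aaaeebbbbbb
Scanning for consecutive runs:
  Group 1: 'a' x 3 (positions 0-2)
  Group 2: 'e' x 2 (positions 3-4)
  Group 3: 'b' x 6 (positions 5-10)
Total groups: 3

3


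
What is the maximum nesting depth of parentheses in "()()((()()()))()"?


Input: "()()((()()()))()"
Tracking depth:
  Position 0 '(': depth becomes 1
  Position 1 ')': depth becomes 0
  Position 2 '(': depth becomes 1
  Position 3 ')': depth becomes 0
  Position 4 '(': depth becomes 1
  Position 5 '(': depth becomes 2
  Position 6 '(': depth becomes 3
  Position 7 ')': depth becomes 2
  Position 8 '(': depth becomes 3
  Position 9 ')': depth becomes 2
  Position 10 '(': depth becomes 3
  Position 11 ')': depth becomes 2
  Position 12 ')': depth becomes 1
  Position 13 ')': depth becomes 0
  Position 14 '(': depth becomes 1
  Position 15 ')': depth becomes 0
Maximum depth reached: 3

3


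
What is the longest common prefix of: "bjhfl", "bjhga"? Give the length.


Words: bjhfl, bjhga
  Position 0: all 'b' => match
  Position 1: all 'j' => match
  Position 2: all 'h' => match
  Position 3: ('f', 'g') => mismatch, stop
LCP = "bjh" (length 3)

3


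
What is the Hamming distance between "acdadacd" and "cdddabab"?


Comparing "acdadacd" and "cdddabab" position by position:
  Position 0: 'a' vs 'c' => differ
  Position 1: 'c' vs 'd' => differ
  Position 2: 'd' vs 'd' => same
  Position 3: 'a' vs 'd' => differ
  Position 4: 'd' vs 'a' => differ
  Position 5: 'a' vs 'b' => differ
  Position 6: 'c' vs 'a' => differ
  Position 7: 'd' vs 'b' => differ
Total differences (Hamming distance): 7

7


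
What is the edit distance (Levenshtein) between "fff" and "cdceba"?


Computing edit distance: "fff" -> "cdceba"
DP table:
           c    d    c    e    b    a
      0    1    2    3    4    5    6
  f   1    1    2    3    4    5    6
  f   2    2    2    3    4    5    6
  f   3    3    3    3    4    5    6
Edit distance = dp[3][6] = 6

6
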